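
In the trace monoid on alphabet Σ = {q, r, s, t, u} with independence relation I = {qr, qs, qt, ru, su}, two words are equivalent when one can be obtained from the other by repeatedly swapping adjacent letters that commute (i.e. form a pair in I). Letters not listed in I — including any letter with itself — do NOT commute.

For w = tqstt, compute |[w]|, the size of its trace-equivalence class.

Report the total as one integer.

drop 0:t onto floor
drop 1:q onto floor
drop 2:s onto {0:t}
drop 3:t onto {2:s}
drop 4:t onto {3:t}
ground layer = {0:t, 1:q}
drop-orders for the pieces not yet dropped (sum over which currently-grounded one goes next):
  1 to go: {1} 1  {4} 1
  2 to go: {1,4} 2  {3,4} 1
  3 to go: {1,3,4} 3  {2,3,4} 1
  if 0:t drops first: 4 orders
  if 1:q drops first: 1 orders
heap linearizations: 5

5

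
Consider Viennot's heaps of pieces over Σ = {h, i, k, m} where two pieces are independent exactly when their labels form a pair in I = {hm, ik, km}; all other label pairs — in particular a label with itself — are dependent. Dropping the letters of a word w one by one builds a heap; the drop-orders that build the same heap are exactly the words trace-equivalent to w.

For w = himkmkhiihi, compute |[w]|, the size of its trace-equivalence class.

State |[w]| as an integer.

19

0(h) covers ∅
1(i) covers 0:h
2(m) covers 1:i
3(k) covers 0:h
4(m) covers 2:m
5(k) covers 3:k
6(h) covers 1:i, 5:k
7(i) covers 4:m, 6:h
8(i) covers 7:i
9(h) covers 8:i
10(i) covers 9:h
floor of heap: 0:h
completions by unplaced set U, small U first (add the entries for U minus each lowest piece of U):
  |U|=1: {10}:1
  |U|=2: {9,10}:1
  |U|=3: {8,9,10}:1
  |U|=4: {7,8,9,10}:1
  |U|=5: {4,7,8,9,10}:1  {6,7,8,9,10}:1
  |U|=6: {2,4,7,8,9,10}:1  {4,6,7,8,9,10}:2  {5,6,7,8,9,10}:1
  |U|=7: {2,4,6,7,8,9,10}:3  {3,5,6,7,8,9,10}:1  {4,5,6,7,8,9,10}:3
  |U|=8: {1,2,4,6,7,8,9,10}:3  {2,4,5,6,7,8,9,10}:6  {3,4,5,6,7,8,9,10}:4
  |U|=9: {1,2,4,5,6,7,8,9,10}:9  {2,3,4,5,6,7,8,9,10}:10
  start at 0(h): 19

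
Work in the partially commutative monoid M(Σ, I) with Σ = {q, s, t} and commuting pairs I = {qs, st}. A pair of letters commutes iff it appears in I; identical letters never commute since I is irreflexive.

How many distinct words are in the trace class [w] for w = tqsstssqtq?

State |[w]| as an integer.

210

drop 0:t onto floor
drop 1:q onto {0:t}
drop 2:s onto floor
drop 3:s onto {2:s}
drop 4:t onto {1:q}
drop 5:s onto {3:s}
drop 6:s onto {5:s}
drop 7:q onto {4:t}
drop 8:t onto {7:q}
drop 9:q onto {8:t}
ground layer = {0:t, 2:s}
drop-orders for the pieces not yet dropped (sum over which currently-grounded one goes next):
  1 to go: {6} 1  {9} 1
  2 to go: {5,6} 1  {6,9} 2  {8,9} 1
  3 to go: {3,5,6} 1  {5,6,9} 3  {6,8,9} 3  {7,8,9} 1
  4 to go: {2,3,5,6} 1  {3,5,6,9} 4  {4,7,8,9} 1  {5,6,8,9} 6  {6,7,8,9} 4
  5 to go: {1,4,7,8,9} 1  {2,3,5,6,9} 5  {3,5,6,8,9} 10  {4,6,7,8,9} 5  {5,6,7,8,9} 10
  6 to go: {0,1,4,7,8,9} 1  {1,4,6,7,8,9} 6  {2,3,5,6,8,9} 15  {3,5,6,7,8,9} 20  {4,5,6,7,8,9} 15
  7 to go: {0,1,4,6,7,8,9} 7  {1,4,5,6,7,8,9} 21  {2,3,5,6,7,8,9} 35  {3,4,5,6,7,8,9} 35
  8 to go: {0,1,4,5,6,7,8,9} 28  {1,3,4,5,6,7,8,9} 56  {2,3,4,5,6,7,8,9} 70
  if 0:t drops first: 126 orders
  if 2:s drops first: 84 orders
heap linearizations: 210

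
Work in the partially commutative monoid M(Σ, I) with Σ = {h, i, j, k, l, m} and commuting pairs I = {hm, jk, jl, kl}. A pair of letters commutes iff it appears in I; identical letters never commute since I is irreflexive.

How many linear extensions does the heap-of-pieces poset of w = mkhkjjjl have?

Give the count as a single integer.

20

piece 0:m — minimal
piece 1:k rests on {0:m}
piece 2:h rests on {1:k}
piece 3:k rests on {2:h}
piece 4:j rests on {2:h}
piece 5:j rests on {4:j}
piece 6:j rests on {5:j}
piece 7:l rests on {2:h}
minimal pieces: {0:m}
ways to finish when only these pieces remain (= sum over removing one remaining piece with nothing left below it):
  1 left: {3}→1  {6}→1  {7}→1
  2 left: {3,6}→2  {3,7}→2  {5,6}→1  {6,7}→2
  3 left: {3,5,6}→3  {3,6,7}→6  {4,5,6}→1  {5,6,7}→3
  4 left: {3,4,5,6}→4  {3,5,6,7}→12  {4,5,6,7}→4
  5 left: {3,4,5,6,7}→20
  6 left: {2,3,4,5,6,7}→20
  placing 0:m first → 20 extensions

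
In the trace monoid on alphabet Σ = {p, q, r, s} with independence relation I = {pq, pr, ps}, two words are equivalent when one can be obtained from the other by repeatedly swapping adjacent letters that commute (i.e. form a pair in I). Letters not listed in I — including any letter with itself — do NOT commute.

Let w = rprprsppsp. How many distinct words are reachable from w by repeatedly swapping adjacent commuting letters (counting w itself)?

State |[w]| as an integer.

#0=r has no predecessor
#1=p has no predecessor
#2=r depends on [0:r]
#3=p depends on [1:p]
#4=r depends on [2:r]
#5=s depends on [4:r]
#6=p depends on [3:p]
#7=p depends on [6:p]
#8=s depends on [5:s]
#9=p depends on [7:p]
sources: [0:r, 1:p]
N(rest) = Σ N(rest − s) over sources s of rest; N(one piece) = 1:
  size 1 → [8]=1  [9]=1
  size 2 → [5,8]=1  [7,9]=1  [8,9]=2
  size 3 → [4,5,8]=1  [5,8,9]=3  [6,7,9]=1  [7,8,9]=3
  size 4 → [2,4,5,8]=1  [3,6,7,9]=1  [4,5,8,9]=4  [5,7,8,9]=6  [6,7,8,9]=4
  size 5 → [0,2,4,5,8]=1  [1,3,6,7,9]=1  [2,4,5,8,9]=5  [3,6,7,8,9]=5  [4,5,7,8,9]=10  [5,6,7,8,9]=10
  size 6 → [0,2,4,5,8,9]=6  [1,3,6,7,8,9]=6  [2,4,5,7,8,9]=15  [3,5,6,7,8,9]=15  [4,5,6,7,8,9]=20
  size 7 → [0,2,4,5,7,8,9]=21  [1,3,5,6,7,8,9]=21  [2,4,5,6,7,8,9]=35  [3,4,5,6,7,8,9]=35
  size 8 → [0,2,4,5,6,7,8,9]=56  [1,3,4,5,6,7,8,9]=56  [2,3,4,5,6,7,8,9]=70
  first=0(r) contributes 126
  first=1(p) contributes 126
|[w]| = 252

252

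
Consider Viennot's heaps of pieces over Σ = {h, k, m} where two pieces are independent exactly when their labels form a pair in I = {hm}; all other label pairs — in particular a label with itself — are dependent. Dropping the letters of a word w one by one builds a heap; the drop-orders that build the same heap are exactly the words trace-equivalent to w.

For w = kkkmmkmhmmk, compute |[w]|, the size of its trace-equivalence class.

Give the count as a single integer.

4

drop 0:k onto floor
drop 1:k onto {0:k}
drop 2:k onto {1:k}
drop 3:m onto {2:k}
drop 4:m onto {3:m}
drop 5:k onto {4:m}
drop 6:m onto {5:k}
drop 7:h onto {5:k}
drop 8:m onto {6:m}
drop 9:m onto {8:m}
drop 10:k onto {7:h, 9:m}
ground layer = {0:k}
drop-orders for the pieces not yet dropped (sum over which currently-grounded one goes next):
  1 to go: {10} 1
  2 to go: {7,10} 1  {9,10} 1
  3 to go: {7,9,10} 2  {8,9,10} 1
  4 to go: {6,8,9,10} 1  {7,8,9,10} 3
  5 to go: {6,7,8,9,10} 4
  6 to go: {5,6,7,8,9,10} 4
  7 to go: {4,5,6,7,8,9,10} 4
  8 to go: {3,4,5,6,7,8,9,10} 4
  9 to go: {2,3,4,5,6,7,8,9,10} 4
  if 0:k drops first: 4 orders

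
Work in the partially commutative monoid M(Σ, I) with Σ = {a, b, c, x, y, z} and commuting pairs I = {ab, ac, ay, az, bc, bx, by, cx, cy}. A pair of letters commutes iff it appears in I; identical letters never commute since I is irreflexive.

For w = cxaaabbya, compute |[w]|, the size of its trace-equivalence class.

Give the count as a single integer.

1260

0(c) covers ∅
1(x) covers ∅
2(a) covers 1:x
3(a) covers 2:a
4(a) covers 3:a
5(b) covers ∅
6(b) covers 5:b
7(y) covers 1:x
8(a) covers 4:a
floor of heap: 0:c, 1:x, 5:b
completions by unplaced set U, small U first (add the entries for U minus each lowest piece of U):
  |U|=1: {0}:1  {6}:1  {7}:1  {8}:1
  |U|=2: {0,6}:2  {0,7}:2  {0,8}:2  {4,8}:1  {5,6}:1  {6,7}:2  {6,8}:2  {7,8}:2
  |U|=3: {0,4,8}:3  {0,5,6}:3  {0,6,7}:6  {0,6,8}:6  {0,7,8}:6  {3,4,8}:1  {4,6,8}:3  {4,7,8}:3  {5,6,7}:3  {5,6,8}:3  {6,7,8}:6
  |U|=4: {0,3,4,8}:4  {0,4,6,8}:12  {0,4,7,8}:12  {0,5,6,7}:12  {0,5,6,8}:12  {0,6,7,8}:24  {2,3,4,8}:1  {3,4,6,8}:4  {3,4,7,8}:4  {4,5,6,8}:6  {4,6,7,8}:12  {5,6,7,8}:12
  |U|=5: {0,2,3,4,8}:5  {0,3,4,6,8}:20  {0,3,4,7,8}:20  {0,4,5,6,8}:30  {0,4,6,7,8}:60  {0,5,6,7,8}:60  {2,3,4,6,8}:5  {2,3,4,7,8}:5  {3,4,5,6,8}:10  {3,4,6,7,8}:20  {4,5,6,7,8}:30
  |U|=6: {0,2,3,4,6,8}:30  {0,2,3,4,7,8}:30  {0,3,4,5,6,8}:60  {0,3,4,6,7,8}:120  {0,4,5,6,7,8}:180  {1,2,3,4,7,8}:5  {2,3,4,5,6,8}:15  {2,3,4,6,7,8}:30  {3,4,5,6,7,8}:60
  |U|=7: {0,1,2,3,4,7,8}:35  {0,2,3,4,5,6,8}:105  {0,2,3,4,6,7,8}:210  {0,3,4,5,6,7,8}:420  {1,2,3,4,6,7,8}:35  {2,3,4,5,6,7,8}:105
  start at 0(c): 140
  start at 1(x): 840
  start at 5(b): 280
sum over floor = 1260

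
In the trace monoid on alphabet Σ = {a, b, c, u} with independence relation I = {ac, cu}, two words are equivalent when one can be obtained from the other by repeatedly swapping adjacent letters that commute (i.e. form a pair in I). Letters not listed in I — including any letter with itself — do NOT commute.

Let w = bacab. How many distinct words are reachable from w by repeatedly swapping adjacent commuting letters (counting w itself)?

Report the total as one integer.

3

piece 0:b — minimal
piece 1:a rests on {0:b}
piece 2:c rests on {0:b}
piece 3:a rests on {1:a}
piece 4:b rests on {2:c, 3:a}
minimal pieces: {0:b}
ways to finish when only these pieces remain (= sum over removing one remaining piece with nothing left below it):
  1 left: {4}→1
  2 left: {2,4}→1  {3,4}→1
  3 left: {1,3,4}→1  {2,3,4}→2
  placing 0:b first → 3 extensions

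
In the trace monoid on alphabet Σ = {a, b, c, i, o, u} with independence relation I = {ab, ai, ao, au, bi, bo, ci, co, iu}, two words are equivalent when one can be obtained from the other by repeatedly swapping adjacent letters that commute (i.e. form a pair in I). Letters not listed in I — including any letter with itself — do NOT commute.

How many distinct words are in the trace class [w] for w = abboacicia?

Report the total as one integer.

drop 0:a onto floor
drop 1:b onto floor
drop 2:b onto {1:b}
drop 3:o onto floor
drop 4:a onto {0:a}
drop 5:c onto {2:b, 4:a}
drop 6:i onto {3:o}
drop 7:c onto {5:c}
drop 8:i onto {6:i}
drop 9:a onto {7:c}
ground layer = {0:a, 1:b, 3:o}
drop-orders for the pieces not yet dropped (sum over which currently-grounded one goes next):
  1 to go: {8} 1  {9} 1
  2 to go: {6,8} 1  {7,9} 1  {8,9} 2
  3 to go: {3,6,8} 1  {5,7,9} 1  {6,8,9} 3  {7,8,9} 3
  4 to go: {2,5,7,9} 1  {3,6,8,9} 4  {4,5,7,9} 1  {5,7,8,9} 4  {6,7,8,9} 6
  5 to go: {0,4,5,7,9} 1  {1,2,5,7,9} 1  {2,4,5,7,9} 2  {2,5,7,8,9} 5  {3,6,7,8,9} 10  {4,5,7,8,9} 5  {5,6,7,8,9} 10
  6 to go: {0,2,4,5,7,9} 3  {0,4,5,7,8,9} 6  {1,2,4,5,7,9} 3  {1,2,5,7,8,9} 6  {2,4,5,7,8,9} 12  {2,5,6,7,8,9} 15  {3,5,6,7,8,9} 20  {4,5,6,7,8,9} 15
  7 to go: {0,1,2,4,5,7,9} 6  {0,2,4,5,7,8,9} 21  {0,4,5,6,7,8,9} 21  {1,2,4,5,7,8,9} 21  {1,2,5,6,7,8,9} 21  {2,3,5,6,7,8,9} 35  {2,4,5,6,7,8,9} 42  {3,4,5,6,7,8,9} 35
  8 to go: {0,1,2,4,5,7,8,9} 48  {0,2,4,5,6,7,8,9} 84  {0,3,4,5,6,7,8,9} 56  {1,2,3,5,6,7,8,9} 56  {1,2,4,5,6,7,8,9} 84  {2,3,4,5,6,7,8,9} 112
  if 0:a drops first: 252 orders
  if 1:b drops first: 252 orders
  if 3:o drops first: 216 orders
heap linearizations: 720

720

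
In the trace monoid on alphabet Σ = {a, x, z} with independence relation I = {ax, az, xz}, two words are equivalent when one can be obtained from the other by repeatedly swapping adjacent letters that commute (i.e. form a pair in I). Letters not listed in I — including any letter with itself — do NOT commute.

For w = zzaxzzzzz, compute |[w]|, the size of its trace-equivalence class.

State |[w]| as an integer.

0(z) covers ∅
1(z) covers 0:z
2(a) covers ∅
3(x) covers ∅
4(z) covers 1:z
5(z) covers 4:z
6(z) covers 5:z
7(z) covers 6:z
8(z) covers 7:z
floor of heap: 0:z, 2:a, 3:x
completions by unplaced set U, small U first (add the entries for U minus each lowest piece of U):
  |U|=1: {2}:1  {3}:1  {8}:1
  |U|=2: {2,3}:2  {2,8}:2  {3,8}:2  {7,8}:1
  |U|=3: {2,3,8}:6  {2,7,8}:3  {3,7,8}:3  {6,7,8}:1
  |U|=4: {2,3,7,8}:12  {2,6,7,8}:4  {3,6,7,8}:4  {5,6,7,8}:1
  |U|=5: {2,3,6,7,8}:20  {2,5,6,7,8}:5  {3,5,6,7,8}:5  {4,5,6,7,8}:1
  |U|=6: {1,4,5,6,7,8}:1  {2,3,5,6,7,8}:30  {2,4,5,6,7,8}:6  {3,4,5,6,7,8}:6
  |U|=7: {0,1,4,5,6,7,8}:1  {1,2,4,5,6,7,8}:7  {1,3,4,5,6,7,8}:7  {2,3,4,5,6,7,8}:42
  start at 0(z): 56
  start at 2(a): 8
  start at 3(x): 8
sum over floor = 72

72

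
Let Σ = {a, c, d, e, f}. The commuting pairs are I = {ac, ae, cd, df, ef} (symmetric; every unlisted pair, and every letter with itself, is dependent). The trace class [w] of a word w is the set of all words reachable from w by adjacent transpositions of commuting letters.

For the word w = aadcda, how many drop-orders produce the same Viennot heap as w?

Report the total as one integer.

0(a) covers ∅
1(a) covers 0:a
2(d) covers 1:a
3(c) covers ∅
4(d) covers 2:d
5(a) covers 4:d
floor of heap: 0:a, 3:c
completions by unplaced set U, small U first (add the entries for U minus each lowest piece of U):
  |U|=1: {3}:1  {5}:1
  |U|=2: {3,5}:2  {4,5}:1
  |U|=3: {2,4,5}:1  {3,4,5}:3
  |U|=4: {1,2,4,5}:1  {2,3,4,5}:4
  start at 0(a): 5
  start at 3(c): 1
sum over floor = 6

6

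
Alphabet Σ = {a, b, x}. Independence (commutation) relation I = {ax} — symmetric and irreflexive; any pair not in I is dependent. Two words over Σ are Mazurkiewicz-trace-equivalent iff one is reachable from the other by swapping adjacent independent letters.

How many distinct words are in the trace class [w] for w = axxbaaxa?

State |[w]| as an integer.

12

#0=a has no predecessor
#1=x has no predecessor
#2=x depends on [1:x]
#3=b depends on [0:a, 2:x]
#4=a depends on [3:b]
#5=a depends on [4:a]
#6=x depends on [3:b]
#7=a depends on [5:a]
sources: [0:a, 1:x]
N(rest) = Σ N(rest − s) over sources s of rest; N(one piece) = 1:
  size 1 → [6]=1  [7]=1
  size 2 → [5,7]=1  [6,7]=2
  size 3 → [4,5,7]=1  [5,6,7]=3
  size 4 → [4,5,6,7]=4
  size 5 → [3,4,5,6,7]=4
  size 6 → [0,3,4,5,6,7]=4  [2,3,4,5,6,7]=4
  first=0(a) contributes 4
  first=1(x) contributes 8
|[w]| = 12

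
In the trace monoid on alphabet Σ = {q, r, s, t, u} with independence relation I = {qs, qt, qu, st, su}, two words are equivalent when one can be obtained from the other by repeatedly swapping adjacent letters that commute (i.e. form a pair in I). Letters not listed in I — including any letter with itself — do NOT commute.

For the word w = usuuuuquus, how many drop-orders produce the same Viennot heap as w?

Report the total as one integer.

360

piece 0:u — minimal
piece 1:s — minimal
piece 2:u rests on {0:u}
piece 3:u rests on {2:u}
piece 4:u rests on {3:u}
piece 5:u rests on {4:u}
piece 6:q — minimal
piece 7:u rests on {5:u}
piece 8:u rests on {7:u}
piece 9:s rests on {1:s}
minimal pieces: {0:u, 1:s, 6:q}
ways to finish when only these pieces remain (= sum over removing one remaining piece with nothing left below it):
  1 left: {6}→1  {8}→1  {9}→1
  2 left: {1,9}→1  {6,8}→2  {6,9}→2  {7,8}→1  {8,9}→2
  3 left: {1,6,9}→3  {1,8,9}→3  {5,7,8}→1  {6,7,8}→3  {6,8,9}→6  {7,8,9}→3
  4 left: {1,6,8,9}→12  {1,7,8,9}→6  {4,5,7,8}→1  {5,6,7,8}→4  {5,7,8,9}→4  {6,7,8,9}→12
  5 left: {1,5,7,8,9}→10  {1,6,7,8,9}→30  {3,4,5,7,8}→1  {4,5,6,7,8}→5  {4,5,7,8,9}→5  {5,6,7,8,9}→20
  6 left: {1,4,5,7,8,9}→15  {1,5,6,7,8,9}→60  {2,3,4,5,7,8}→1  {3,4,5,6,7,8}→6  {3,4,5,7,8,9}→6  {4,5,6,7,8,9}→30
  7 left: {0,2,3,4,5,7,8}→1  {1,3,4,5,7,8,9}→21  {1,4,5,6,7,8,9}→105  {2,3,4,5,6,7,8}→7  {2,3,4,5,7,8,9}→7  {3,4,5,6,7,8,9}→42
  8 left: {0,2,3,4,5,6,7,8}→8  {0,2,3,4,5,7,8,9}→8  {1,2,3,4,5,7,8,9}→28  {1,3,4,5,6,7,8,9}→168  {2,3,4,5,6,7,8,9}→56
  placing 0:u first → 252 extensions
  placing 1:s first → 72 extensions
  placing 6:q first → 36 extensions
total linear extensions = 360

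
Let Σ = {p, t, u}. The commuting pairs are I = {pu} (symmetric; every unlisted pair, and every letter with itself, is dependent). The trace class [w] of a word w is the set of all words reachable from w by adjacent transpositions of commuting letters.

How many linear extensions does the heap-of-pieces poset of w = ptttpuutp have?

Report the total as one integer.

drop 0:p onto floor
drop 1:t onto {0:p}
drop 2:t onto {1:t}
drop 3:t onto {2:t}
drop 4:p onto {3:t}
drop 5:u onto {3:t}
drop 6:u onto {5:u}
drop 7:t onto {4:p, 6:u}
drop 8:p onto {7:t}
ground layer = {0:p}
drop-orders for the pieces not yet dropped (sum over which currently-grounded one goes next):
  1 to go: {8} 1
  2 to go: {7,8} 1
  3 to go: {4,7,8} 1  {6,7,8} 1
  4 to go: {4,6,7,8} 2  {5,6,7,8} 1
  5 to go: {4,5,6,7,8} 3
  6 to go: {3,4,5,6,7,8} 3
  7 to go: {2,3,4,5,6,7,8} 3
  if 0:p drops first: 3 orders

3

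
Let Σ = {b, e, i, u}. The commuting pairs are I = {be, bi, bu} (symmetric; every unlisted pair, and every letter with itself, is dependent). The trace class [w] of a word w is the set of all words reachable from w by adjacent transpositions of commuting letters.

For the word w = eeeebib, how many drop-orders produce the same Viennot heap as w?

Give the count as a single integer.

#0=e has no predecessor
#1=e depends on [0:e]
#2=e depends on [1:e]
#3=e depends on [2:e]
#4=b has no predecessor
#5=i depends on [3:e]
#6=b depends on [4:b]
sources: [0:e, 4:b]
N(rest) = Σ N(rest − s) over sources s of rest; N(one piece) = 1:
  size 1 → [5]=1  [6]=1
  size 2 → [3,5]=1  [4,6]=1  [5,6]=2
  size 3 → [2,3,5]=1  [3,5,6]=3  [4,5,6]=3
  size 4 → [1,2,3,5]=1  [2,3,5,6]=4  [3,4,5,6]=6
  size 5 → [0,1,2,3,5]=1  [1,2,3,5,6]=5  [2,3,4,5,6]=10
  first=0(e) contributes 15
  first=4(b) contributes 6
|[w]| = 21

21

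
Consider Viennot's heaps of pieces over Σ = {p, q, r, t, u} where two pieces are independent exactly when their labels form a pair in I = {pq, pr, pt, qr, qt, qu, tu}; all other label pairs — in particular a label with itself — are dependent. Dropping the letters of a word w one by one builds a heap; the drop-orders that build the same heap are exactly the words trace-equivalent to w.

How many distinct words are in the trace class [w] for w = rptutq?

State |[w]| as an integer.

#0=r has no predecessor
#1=p has no predecessor
#2=t depends on [0:r]
#3=u depends on [0:r, 1:p]
#4=t depends on [2:t]
#5=q has no predecessor
sources: [0:r, 1:p, 5:q]
N(rest) = Σ N(rest − s) over sources s of rest; N(one piece) = 1:
  size 1 → [3]=1  [4]=1  [5]=1
  size 2 → [1,3]=1  [2,4]=1  [3,4]=2  [3,5]=2  [4,5]=2
  size 3 → [1,3,4]=3  [1,3,5]=3  [2,3,4]=3  [2,4,5]=3  [3,4,5]=6
  size 4 → [0,2,3,4]=3  [1,2,3,4]=6  [1,3,4,5]=12  [2,3,4,5]=12
  first=0(r) contributes 30
  first=1(p) contributes 15
  first=5(q) contributes 9
|[w]| = 54

54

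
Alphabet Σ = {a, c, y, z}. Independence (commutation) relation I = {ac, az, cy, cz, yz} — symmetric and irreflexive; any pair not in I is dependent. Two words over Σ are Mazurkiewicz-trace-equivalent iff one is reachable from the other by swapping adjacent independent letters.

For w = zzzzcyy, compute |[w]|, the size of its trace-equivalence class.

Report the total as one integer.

105

drop 0:z onto floor
drop 1:z onto {0:z}
drop 2:z onto {1:z}
drop 3:z onto {2:z}
drop 4:c onto floor
drop 5:y onto floor
drop 6:y onto {5:y}
ground layer = {0:z, 4:c, 5:y}
drop-orders for the pieces not yet dropped (sum over which currently-grounded one goes next):
  1 to go: {3} 1  {4} 1  {6} 1
  2 to go: {2,3} 1  {3,4} 2  {3,6} 2  {4,6} 2  {5,6} 1
  3 to go: {1,2,3} 1  {2,3,4} 3  {2,3,6} 3  {3,4,6} 6  {3,5,6} 3  {4,5,6} 3
  4 to go: {0,1,2,3} 1  {1,2,3,4} 4  {1,2,3,6} 4  {2,3,4,6} 12  {2,3,5,6} 6  {3,4,5,6} 12
  5 to go: {0,1,2,3,4} 5  {0,1,2,3,6} 5  {1,2,3,4,6} 20  {1,2,3,5,6} 10  {2,3,4,5,6} 30
  if 0:z drops first: 60 orders
  if 4:c drops first: 15 orders
  if 5:y drops first: 30 orders
heap linearizations: 105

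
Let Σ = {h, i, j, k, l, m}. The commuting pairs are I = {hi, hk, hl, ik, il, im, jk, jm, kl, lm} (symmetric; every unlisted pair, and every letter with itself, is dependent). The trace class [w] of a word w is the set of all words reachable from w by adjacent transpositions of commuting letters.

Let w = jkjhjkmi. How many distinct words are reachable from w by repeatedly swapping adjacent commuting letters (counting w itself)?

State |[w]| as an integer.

0(j) covers ∅
1(k) covers ∅
2(j) covers 0:j
3(h) covers 2:j
4(j) covers 3:h
5(k) covers 1:k
6(m) covers 3:h, 5:k
7(i) covers 4:j
floor of heap: 0:j, 1:k
completions by unplaced set U, small U first (add the entries for U minus each lowest piece of U):
  |U|=1: {6}:1  {7}:1
  |U|=2: {4,7}:1  {5,6}:1  {6,7}:2
  |U|=3: {1,5,6}:1  {4,6,7}:3  {5,6,7}:3
  |U|=4: {1,5,6,7}:4  {3,4,6,7}:3  {4,5,6,7}:6
  |U|=5: {1,4,5,6,7}:10  {2,3,4,6,7}:3  {3,4,5,6,7}:9
  |U|=6: {0,2,3,4,6,7}:3  {1,3,4,5,6,7}:19  {2,3,4,5,6,7}:12
  start at 0(j): 31
  start at 1(k): 15
sum over floor = 46

46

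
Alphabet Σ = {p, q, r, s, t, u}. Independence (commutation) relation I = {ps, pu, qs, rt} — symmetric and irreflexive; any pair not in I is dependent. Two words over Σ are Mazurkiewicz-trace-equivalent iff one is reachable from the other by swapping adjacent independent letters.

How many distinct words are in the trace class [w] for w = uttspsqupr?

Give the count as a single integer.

16

piece 0:u — minimal
piece 1:t rests on {0:u}
piece 2:t rests on {1:t}
piece 3:s rests on {2:t}
piece 4:p rests on {2:t}
piece 5:s rests on {3:s}
piece 6:q rests on {4:p}
piece 7:u rests on {5:s, 6:q}
piece 8:p rests on {6:q}
piece 9:r rests on {7:u, 8:p}
minimal pieces: {0:u}
ways to finish when only these pieces remain (= sum over removing one remaining piece with nothing left below it):
  1 left: {9}→1
  2 left: {7,9}→1  {8,9}→1
  3 left: {5,7,9}→1  {7,8,9}→2
  4 left: {3,5,7,9}→1  {5,7,8,9}→3  {6,7,8,9}→2
  5 left: {3,5,7,8,9}→4  {4,6,7,8,9}→2  {5,6,7,8,9}→5
  6 left: {3,5,6,7,8,9}→9  {4,5,6,7,8,9}→7
  7 left: {3,4,5,6,7,8,9}→16
  8 left: {2,3,4,5,6,7,8,9}→16
  placing 0:u first → 16 extensions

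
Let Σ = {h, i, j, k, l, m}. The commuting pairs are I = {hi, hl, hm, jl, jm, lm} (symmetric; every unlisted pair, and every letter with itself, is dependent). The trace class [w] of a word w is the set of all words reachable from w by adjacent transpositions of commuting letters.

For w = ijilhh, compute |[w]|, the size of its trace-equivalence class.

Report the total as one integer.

6

piece 0:i — minimal
piece 1:j rests on {0:i}
piece 2:i rests on {1:j}
piece 3:l rests on {2:i}
piece 4:h rests on {1:j}
piece 5:h rests on {4:h}
minimal pieces: {0:i}
ways to finish when only these pieces remain (= sum over removing one remaining piece with nothing left below it):
  1 left: {3}→1  {5}→1
  2 left: {2,3}→1  {3,5}→2  {4,5}→1
  3 left: {2,3,5}→3  {3,4,5}→3
  4 left: {2,3,4,5}→6
  placing 0:i first → 6 extensions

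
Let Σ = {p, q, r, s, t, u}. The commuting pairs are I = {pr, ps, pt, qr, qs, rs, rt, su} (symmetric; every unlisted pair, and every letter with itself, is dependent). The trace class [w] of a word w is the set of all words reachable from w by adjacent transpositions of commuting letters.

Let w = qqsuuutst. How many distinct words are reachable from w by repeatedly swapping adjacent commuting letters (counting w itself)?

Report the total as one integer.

6

#0=q has no predecessor
#1=q depends on [0:q]
#2=s has no predecessor
#3=u depends on [1:q]
#4=u depends on [3:u]
#5=u depends on [4:u]
#6=t depends on [2:s, 5:u]
#7=s depends on [6:t]
#8=t depends on [7:s]
sources: [0:q, 2:s]
N(rest) = Σ N(rest − s) over sources s of rest; N(one piece) = 1:
  size 1 → [8]=1
  size 2 → [7,8]=1
  size 3 → [6,7,8]=1
  size 4 → [2,6,7,8]=1  [5,6,7,8]=1
  size 5 → [2,5,6,7,8]=2  [4,5,6,7,8]=1
  size 6 → [2,4,5,6,7,8]=3  [3,4,5,6,7,8]=1
  size 7 → [1,3,4,5,6,7,8]=1  [2,3,4,5,6,7,8]=4
  first=0(q) contributes 5
  first=2(s) contributes 1
|[w]| = 6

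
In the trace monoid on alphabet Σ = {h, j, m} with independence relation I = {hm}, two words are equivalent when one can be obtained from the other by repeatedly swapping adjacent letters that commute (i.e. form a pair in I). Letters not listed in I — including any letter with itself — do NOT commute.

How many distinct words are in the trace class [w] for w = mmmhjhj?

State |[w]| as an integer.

piece 0:m — minimal
piece 1:m rests on {0:m}
piece 2:m rests on {1:m}
piece 3:h — minimal
piece 4:j rests on {2:m, 3:h}
piece 5:h rests on {4:j}
piece 6:j rests on {5:h}
minimal pieces: {0:m, 3:h}
ways to finish when only these pieces remain (= sum over removing one remaining piece with nothing left below it):
  1 left: {6}→1
  2 left: {5,6}→1
  3 left: {4,5,6}→1
  4 left: {2,4,5,6}→1  {3,4,5,6}→1
  5 left: {1,2,4,5,6}→1  {2,3,4,5,6}→2
  placing 0:m first → 3 extensions
  placing 3:h first → 1 extensions
total linear extensions = 4

4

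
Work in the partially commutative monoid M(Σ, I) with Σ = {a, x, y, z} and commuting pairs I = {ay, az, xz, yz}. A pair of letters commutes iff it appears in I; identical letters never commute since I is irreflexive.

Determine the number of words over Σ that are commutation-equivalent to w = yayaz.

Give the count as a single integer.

30

0(y) covers ∅
1(a) covers ∅
2(y) covers 0:y
3(a) covers 1:a
4(z) covers ∅
floor of heap: 0:y, 1:a, 4:z
completions by unplaced set U, small U first (add the entries for U minus each lowest piece of U):
  |U|=1: {2}:1  {3}:1  {4}:1
  |U|=2: {0,2}:1  {1,3}:1  {2,3}:2  {2,4}:2  {3,4}:2
  |U|=3: {0,2,3}:3  {0,2,4}:3  {1,2,3}:3  {1,3,4}:3  {2,3,4}:6
  start at 0(y): 12
  start at 1(a): 12
  start at 4(z): 6
sum over floor = 30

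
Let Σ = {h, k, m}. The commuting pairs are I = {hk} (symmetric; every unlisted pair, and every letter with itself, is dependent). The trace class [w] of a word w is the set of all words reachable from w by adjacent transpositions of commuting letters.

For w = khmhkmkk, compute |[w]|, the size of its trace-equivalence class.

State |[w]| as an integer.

4

drop 0:k onto floor
drop 1:h onto floor
drop 2:m onto {0:k, 1:h}
drop 3:h onto {2:m}
drop 4:k onto {2:m}
drop 5:m onto {3:h, 4:k}
drop 6:k onto {5:m}
drop 7:k onto {6:k}
ground layer = {0:k, 1:h}
drop-orders for the pieces not yet dropped (sum over which currently-grounded one goes next):
  1 to go: {7} 1
  2 to go: {6,7} 1
  3 to go: {5,6,7} 1
  4 to go: {3,5,6,7} 1  {4,5,6,7} 1
  5 to go: {3,4,5,6,7} 2
  6 to go: {2,3,4,5,6,7} 2
  if 0:k drops first: 2 orders
  if 1:h drops first: 2 orders
heap linearizations: 4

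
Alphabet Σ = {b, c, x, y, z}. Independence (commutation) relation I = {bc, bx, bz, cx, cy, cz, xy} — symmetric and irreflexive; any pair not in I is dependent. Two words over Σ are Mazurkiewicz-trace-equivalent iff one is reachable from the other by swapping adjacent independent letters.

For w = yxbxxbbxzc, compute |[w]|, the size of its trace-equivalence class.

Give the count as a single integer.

1250

drop 0:y onto floor
drop 1:x onto floor
drop 2:b onto {0:y}
drop 3:x onto {1:x}
drop 4:x onto {3:x}
drop 5:b onto {2:b}
drop 6:b onto {5:b}
drop 7:x onto {4:x}
drop 8:z onto {0:y, 7:x}
drop 9:c onto floor
ground layer = {0:y, 1:x, 9:c}
drop-orders for the pieces not yet dropped (sum over which currently-grounded one goes next):
  1 to go: {6} 1  {8} 1  {9} 1
  2 to go: {5,6} 1  {6,8} 2  {6,9} 2  {7,8} 1  {8,9} 2
  3 to go: {2,5,6} 1  {4,7,8} 1  {5,6,8} 3  {5,6,9} 3  {6,7,8} 3  {6,8,9} 6  {7,8,9} 3
  4 to go: {2,5,6,8} 4  {2,5,6,9} 4  {3,4,7,8} 1  {4,6,7,8} 4  {4,7,8,9} 4  {5,6,7,8} 6  {5,6,8,9} 12  {6,7,8,9} 12
  5 to go: {0,2,5,6,8} 4  {1,3,4,7,8} 1  {2,5,6,7,8} 10  {2,5,6,8,9} 20  {3,4,6,7,8} 5  {3,4,7,8,9} 5  {4,5,6,7,8} 10  {4,6,7,8,9} 20  {5,6,7,8,9} 30
  6 to go: {0,2,5,6,7,8} 14  {0,2,5,6,8,9} 24  {1,3,4,6,7,8} 6  {1,3,4,7,8,9} 6  {2,4,5,6,7,8} 20  {2,5,6,7,8,9} 60  {3,4,5,6,7,8} 15  {3,4,6,7,8,9} 30  {4,5,6,7,8,9} 60
  7 to go: {0,2,4,5,6,7,8} 34  {0,2,5,6,7,8,9} 98  {1,3,4,5,6,7,8} 21  {1,3,4,6,7,8,9} 42  {2,3,4,5,6,7,8} 35  {2,4,5,6,7,8,9} 140  {3,4,5,6,7,8,9} 105
  8 to go: {0,2,3,4,5,6,7,8} 69  {0,2,4,5,6,7,8,9} 272  {1,2,3,4,5,6,7,8} 56  {1,3,4,5,6,7,8,9} 168  {2,3,4,5,6,7,8,9} 280
  if 0:y drops first: 504 orders
  if 1:x drops first: 621 orders
  if 9:c drops first: 125 orders
heap linearizations: 1250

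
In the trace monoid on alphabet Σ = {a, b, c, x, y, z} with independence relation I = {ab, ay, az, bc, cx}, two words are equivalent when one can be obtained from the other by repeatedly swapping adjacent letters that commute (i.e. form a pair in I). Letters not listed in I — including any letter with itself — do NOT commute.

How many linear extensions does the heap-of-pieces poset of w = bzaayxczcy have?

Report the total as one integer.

20

0(b) covers ∅
1(z) covers 0:b
2(a) covers ∅
3(a) covers 2:a
4(y) covers 1:z
5(x) covers 3:a, 4:y
6(c) covers 3:a, 4:y
7(z) covers 5:x, 6:c
8(c) covers 7:z
9(y) covers 8:c
floor of heap: 0:b, 2:a
completions by unplaced set U, small U first (add the entries for U minus each lowest piece of U):
  |U|=1: {9}:1
  |U|=2: {8,9}:1
  |U|=3: {7,8,9}:1
  |U|=4: {5,7,8,9}:1  {6,7,8,9}:1
  |U|=5: {5,6,7,8,9}:2
  |U|=6: {3,5,6,7,8,9}:2  {4,5,6,7,8,9}:2
  |U|=7: {1,4,5,6,7,8,9}:2  {2,3,5,6,7,8,9}:2  {3,4,5,6,7,8,9}:4
  |U|=8: {0,1,4,5,6,7,8,9}:2  {1,3,4,5,6,7,8,9}:6  {2,3,4,5,6,7,8,9}:6
  start at 0(b): 12
  start at 2(a): 8
sum over floor = 20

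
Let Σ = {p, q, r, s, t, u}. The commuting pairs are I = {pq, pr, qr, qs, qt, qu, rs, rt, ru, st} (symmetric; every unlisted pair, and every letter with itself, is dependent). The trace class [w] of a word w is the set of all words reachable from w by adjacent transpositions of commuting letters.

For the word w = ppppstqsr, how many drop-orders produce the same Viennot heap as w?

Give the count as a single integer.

216

piece 0:p — minimal
piece 1:p rests on {0:p}
piece 2:p rests on {1:p}
piece 3:p rests on {2:p}
piece 4:s rests on {3:p}
piece 5:t rests on {3:p}
piece 6:q — minimal
piece 7:s rests on {4:s}
piece 8:r — minimal
minimal pieces: {0:p, 6:q, 8:r}
ways to finish when only these pieces remain (= sum over removing one remaining piece with nothing left below it):
  1 left: {5}→1  {6}→1  {7}→1  {8}→1
  2 left: {4,7}→1  {5,6}→2  {5,7}→2  {5,8}→2  {6,7}→2  {6,8}→2  {7,8}→2
  3 left: {4,5,7}→3  {4,6,7}→3  {4,7,8}→3  {5,6,7}→6  {5,6,8}→6  {5,7,8}→6  {6,7,8}→6
  4 left: {3,4,5,7}→3  {4,5,6,7}→12  {4,5,7,8}→12  {4,6,7,8}→12  {5,6,7,8}→24
  5 left: {2,3,4,5,7}→3  {3,4,5,6,7}→15  {3,4,5,7,8}→15  {4,5,6,7,8}→60
  6 left: {1,2,3,4,5,7}→3  {2,3,4,5,6,7}→18  {2,3,4,5,7,8}→18  {3,4,5,6,7,8}→90
  7 left: {0,1,2,3,4,5,7}→3  {1,2,3,4,5,6,7}→21  {1,2,3,4,5,7,8}→21  {2,3,4,5,6,7,8}→126
  placing 0:p first → 168 extensions
  placing 6:q first → 24 extensions
  placing 8:r first → 24 extensions
total linear extensions = 216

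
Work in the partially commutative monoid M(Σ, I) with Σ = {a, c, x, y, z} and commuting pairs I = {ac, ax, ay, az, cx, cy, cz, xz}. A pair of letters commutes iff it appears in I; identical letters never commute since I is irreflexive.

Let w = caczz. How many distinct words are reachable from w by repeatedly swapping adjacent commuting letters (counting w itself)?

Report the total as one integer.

drop 0:c onto floor
drop 1:a onto floor
drop 2:c onto {0:c}
drop 3:z onto floor
drop 4:z onto {3:z}
ground layer = {0:c, 1:a, 3:z}
drop-orders for the pieces not yet dropped (sum over which currently-grounded one goes next):
  1 to go: {1} 1  {2} 1  {4} 1
  2 to go: {0,2} 1  {1,2} 2  {1,4} 2  {2,4} 2  {3,4} 1
  3 to go: {0,1,2} 3  {0,2,4} 3  {1,2,4} 6  {1,3,4} 3  {2,3,4} 3
  if 0:c drops first: 12 orders
  if 1:a drops first: 6 orders
  if 3:z drops first: 12 orders
heap linearizations: 30

30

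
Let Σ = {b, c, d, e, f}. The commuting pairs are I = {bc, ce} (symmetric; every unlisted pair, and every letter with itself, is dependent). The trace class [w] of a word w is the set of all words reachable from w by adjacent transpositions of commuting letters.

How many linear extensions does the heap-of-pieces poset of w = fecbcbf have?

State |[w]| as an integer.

piece 0:f — minimal
piece 1:e rests on {0:f}
piece 2:c rests on {0:f}
piece 3:b rests on {1:e}
piece 4:c rests on {2:c}
piece 5:b rests on {3:b}
piece 6:f rests on {4:c, 5:b}
minimal pieces: {0:f}
ways to finish when only these pieces remain (= sum over removing one remaining piece with nothing left below it):
  1 left: {6}→1
  2 left: {4,6}→1  {5,6}→1
  3 left: {2,4,6}→1  {3,5,6}→1  {4,5,6}→2
  4 left: {1,3,5,6}→1  {2,4,5,6}→3  {3,4,5,6}→3
  5 left: {1,3,4,5,6}→4  {2,3,4,5,6}→6
  placing 0:f first → 10 extensions

10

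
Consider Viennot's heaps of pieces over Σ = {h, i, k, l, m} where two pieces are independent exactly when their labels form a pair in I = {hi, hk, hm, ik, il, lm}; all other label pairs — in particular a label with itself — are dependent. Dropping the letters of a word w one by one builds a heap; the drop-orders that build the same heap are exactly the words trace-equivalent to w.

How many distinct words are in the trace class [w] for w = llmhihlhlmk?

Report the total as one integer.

120

#0=l has no predecessor
#1=l depends on [0:l]
#2=m has no predecessor
#3=h depends on [1:l]
#4=i depends on [2:m]
#5=h depends on [3:h]
#6=l depends on [5:h]
#7=h depends on [6:l]
#8=l depends on [7:h]
#9=m depends on [4:i]
#10=k depends on [8:l, 9:m]
sources: [0:l, 2:m]
N(rest) = Σ N(rest − s) over sources s of rest; N(one piece) = 1:
  size 1 → [10]=1
  size 2 → [8,10]=1  [9,10]=1
  size 3 → [4,9,10]=1  [7,8,10]=1  [8,9,10]=2
  size 4 → [2,4,9,10]=1  [4,8,9,10]=3  [6,7,8,10]=1  [7,8,9,10]=3
  size 5 → [2,4,8,9,10]=4  [4,7,8,9,10]=6  [5,6,7,8,10]=1  [6,7,8,9,10]=4
  size 6 → [2,4,7,8,9,10]=10  [3,5,6,7,8,10]=1  [4,6,7,8,9,10]=10  [5,6,7,8,9,10]=5
  size 7 → [1,3,5,6,7,8,10]=1  [2,4,6,7,8,9,10]=20  [3,5,6,7,8,9,10]=6  [4,5,6,7,8,9,10]=15
  size 8 → [0,1,3,5,6,7,8,10]=1  [1,3,5,6,7,8,9,10]=7  [2,4,5,6,7,8,9,10]=35  [3,4,5,6,7,8,9,10]=21
  size 9 → [0,1,3,5,6,7,8,9,10]=8  [1,3,4,5,6,7,8,9,10]=28  [2,3,4,5,6,7,8,9,10]=56
  first=0(l) contributes 84
  first=2(m) contributes 36
|[w]| = 120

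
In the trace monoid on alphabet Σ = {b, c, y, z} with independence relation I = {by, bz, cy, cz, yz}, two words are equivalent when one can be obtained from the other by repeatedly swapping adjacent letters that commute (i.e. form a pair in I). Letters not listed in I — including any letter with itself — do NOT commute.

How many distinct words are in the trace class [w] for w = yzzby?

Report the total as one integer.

30

#0=y has no predecessor
#1=z has no predecessor
#2=z depends on [1:z]
#3=b has no predecessor
#4=y depends on [0:y]
sources: [0:y, 1:z, 3:b]
N(rest) = Σ N(rest − s) over sources s of rest; N(one piece) = 1:
  size 1 → [2]=1  [3]=1  [4]=1
  size 2 → [0,4]=1  [1,2]=1  [2,3]=2  [2,4]=2  [3,4]=2
  size 3 → [0,2,4]=3  [0,3,4]=3  [1,2,3]=3  [1,2,4]=3  [2,3,4]=6
  first=0(y) contributes 12
  first=1(z) contributes 12
  first=3(b) contributes 6
|[w]| = 30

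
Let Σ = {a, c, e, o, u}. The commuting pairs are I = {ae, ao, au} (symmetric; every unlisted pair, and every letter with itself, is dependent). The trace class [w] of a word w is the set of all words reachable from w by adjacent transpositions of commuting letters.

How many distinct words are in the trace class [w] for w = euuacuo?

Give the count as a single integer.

#0=e has no predecessor
#1=u depends on [0:e]
#2=u depends on [1:u]
#3=a has no predecessor
#4=c depends on [2:u, 3:a]
#5=u depends on [4:c]
#6=o depends on [5:u]
sources: [0:e, 3:a]
N(rest) = Σ N(rest − s) over sources s of rest; N(one piece) = 1:
  size 1 → [6]=1
  size 2 → [5,6]=1
  size 3 → [4,5,6]=1
  size 4 → [2,4,5,6]=1  [3,4,5,6]=1
  size 5 → [1,2,4,5,6]=1  [2,3,4,5,6]=2
  first=0(e) contributes 3
  first=3(a) contributes 1
|[w]| = 4

4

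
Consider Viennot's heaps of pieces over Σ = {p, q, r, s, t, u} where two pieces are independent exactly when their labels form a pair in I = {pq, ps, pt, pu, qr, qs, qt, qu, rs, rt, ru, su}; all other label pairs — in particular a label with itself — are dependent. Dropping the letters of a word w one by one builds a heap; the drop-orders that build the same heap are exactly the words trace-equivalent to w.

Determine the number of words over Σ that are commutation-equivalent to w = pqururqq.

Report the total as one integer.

piece 0:p — minimal
piece 1:q — minimal
piece 2:u — minimal
piece 3:r rests on {0:p}
piece 4:u rests on {2:u}
piece 5:r rests on {3:r}
piece 6:q rests on {1:q}
piece 7:q rests on {6:q}
minimal pieces: {0:p, 1:q, 2:u}
ways to finish when only these pieces remain (= sum over removing one remaining piece with nothing left below it):
  1 left: {4}→1  {5}→1  {7}→1
  2 left: {2,4}→1  {3,5}→1  {4,5}→2  {4,7}→2  {5,7}→2  {6,7}→1
  3 left: {0,3,5}→1  {1,6,7}→1  {2,4,5}→3  {2,4,7}→3  {3,4,5}→3  {3,5,7}→3  {4,5,7}→6  {4,6,7}→3  {5,6,7}→3
  4 left: {0,3,4,5}→4  {0,3,5,7}→4  {1,4,6,7}→4  {1,5,6,7}→4  {2,3,4,5}→6  {2,4,5,7}→12  {2,4,6,7}→6  {3,4,5,7}→12  {3,5,6,7}→6  {4,5,6,7}→12
  5 left: {0,2,3,4,5}→10  {0,3,4,5,7}→20  {0,3,5,6,7}→10  {1,2,4,6,7}→10  {1,3,5,6,7}→10  {1,4,5,6,7}→20  {2,3,4,5,7}→30  {2,4,5,6,7}→30  {3,4,5,6,7}→30
  6 left: {0,1,3,5,6,7}→20  {0,2,3,4,5,7}→60  {0,3,4,5,6,7}→60  {1,2,4,5,6,7}→60  {1,3,4,5,6,7}→60  {2,3,4,5,6,7}→90
  placing 0:p first → 210 extensions
  placing 1:q first → 210 extensions
  placing 2:u first → 140 extensions
total linear extensions = 560

560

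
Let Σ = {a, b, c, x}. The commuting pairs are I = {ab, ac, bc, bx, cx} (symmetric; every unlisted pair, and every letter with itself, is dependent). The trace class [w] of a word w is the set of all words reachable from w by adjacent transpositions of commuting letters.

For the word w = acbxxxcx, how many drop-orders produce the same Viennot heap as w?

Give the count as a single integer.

168

0(a) covers ∅
1(c) covers ∅
2(b) covers ∅
3(x) covers 0:a
4(x) covers 3:x
5(x) covers 4:x
6(c) covers 1:c
7(x) covers 5:x
floor of heap: 0:a, 1:c, 2:b
completions by unplaced set U, small U first (add the entries for U minus each lowest piece of U):
  |U|=1: {2}:1  {6}:1  {7}:1
  |U|=2: {1,6}:1  {2,6}:2  {2,7}:2  {5,7}:1  {6,7}:2
  |U|=3: {1,2,6}:3  {1,6,7}:3  {2,5,7}:3  {2,6,7}:6  {4,5,7}:1  {5,6,7}:3
  |U|=4: {1,2,6,7}:12  {1,5,6,7}:6  {2,4,5,7}:4  {2,5,6,7}:12  {3,4,5,7}:1  {4,5,6,7}:4
  |U|=5: {0,3,4,5,7}:1  {1,2,5,6,7}:30  {1,4,5,6,7}:10  {2,3,4,5,7}:5  {2,4,5,6,7}:20  {3,4,5,6,7}:5
  |U|=6: {0,2,3,4,5,7}:6  {0,3,4,5,6,7}:6  {1,2,4,5,6,7}:60  {1,3,4,5,6,7}:15  {2,3,4,5,6,7}:30
  start at 0(a): 105
  start at 1(c): 42
  start at 2(b): 21
sum over floor = 168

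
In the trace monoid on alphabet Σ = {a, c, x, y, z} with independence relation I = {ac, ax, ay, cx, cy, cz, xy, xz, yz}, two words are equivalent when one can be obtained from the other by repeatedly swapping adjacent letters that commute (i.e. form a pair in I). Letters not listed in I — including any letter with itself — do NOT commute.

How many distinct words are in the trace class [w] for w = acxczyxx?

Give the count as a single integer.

1680

piece 0:a — minimal
piece 1:c — minimal
piece 2:x — minimal
piece 3:c rests on {1:c}
piece 4:z rests on {0:a}
piece 5:y — minimal
piece 6:x rests on {2:x}
piece 7:x rests on {6:x}
minimal pieces: {0:a, 1:c, 2:x, 5:y}
ways to finish when only these pieces remain (= sum over removing one remaining piece with nothing left below it):
  1 left: {3}→1  {4}→1  {5}→1  {7}→1
  2 left: {0,4}→1  {1,3}→1  {3,4}→2  {3,5}→2  {3,7}→2  {4,5}→2  {4,7}→2  {5,7}→2  {6,7}→1
  3 left: {0,3,4}→3  {0,4,5}→3  {0,4,7}→3  {1,3,4}→3  {1,3,5}→3  {1,3,7}→3  {2,6,7}→1  {3,4,5}→6  {3,4,7}→6  {3,5,7}→6  {3,6,7}→3  {4,5,7}→6  {4,6,7}→3  {5,6,7}→3
  4 left: {0,1,3,4}→6  {0,3,4,5}→12  {0,3,4,7}→12  {0,4,5,7}→12  {0,4,6,7}→6  {1,3,4,5}→12  {1,3,4,7}→12  {1,3,5,7}→12  {1,3,6,7}→6  {2,3,6,7}→4  {2,4,6,7}→4  {2,5,6,7}→4  {3,4,5,7}→24  {3,4,6,7}→12  {3,5,6,7}→12  {4,5,6,7}→12
  5 left: {0,1,3,4,5}→30  {0,1,3,4,7}→30  {0,2,4,6,7}→10  {0,3,4,5,7}→60  {0,3,4,6,7}→30  {0,4,5,6,7}→30  {1,2,3,6,7}→10  {1,3,4,5,7}→60  {1,3,4,6,7}→30  {1,3,5,6,7}→30  {2,3,4,6,7}→20  {2,3,5,6,7}→20  {2,4,5,6,7}→20  {3,4,5,6,7}→60
  6 left: {0,1,3,4,5,7}→180  {0,1,3,4,6,7}→90  {0,2,3,4,6,7}→60  {0,2,4,5,6,7}→60  {0,3,4,5,6,7}→180  {1,2,3,4,6,7}→60  {1,2,3,5,6,7}→60  {1,3,4,5,6,7}→180  {2,3,4,5,6,7}→120
  placing 0:a first → 420 extensions
  placing 1:c first → 420 extensions
  placing 2:x first → 630 extensions
  placing 5:y first → 210 extensions
total linear extensions = 1680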